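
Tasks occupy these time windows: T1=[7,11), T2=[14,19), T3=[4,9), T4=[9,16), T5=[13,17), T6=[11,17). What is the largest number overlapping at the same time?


Check each time point for overlaps:
  t=14: 4 tasks active (T2, T4, T5, T6)
Max concurrent = 4


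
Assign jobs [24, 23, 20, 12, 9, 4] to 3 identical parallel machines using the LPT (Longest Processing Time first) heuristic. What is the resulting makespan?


Jobs (LPT sorted): [24, 23, 20, 12, 9, 4]
Machines: 3
  J=24 → Machine 1 (load: 0+24=24)
  J=23 → Machine 2 (load: 0+23=23)
  J=20 → Machine 3 (load: 0+20=20)
  J=12 → Machine 3 (load: 20+12=32)
  J=9 → Machine 2 (load: 23+9=32)
  J=4 → Machine 1 (load: 24+4=28)
Machine loads: [28, 32, 32]
Makespan = max = 32 time units


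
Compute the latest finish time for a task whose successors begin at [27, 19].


LF = min of all successor start times
Successors start at: [27, 19]
LF = min(27, 19)
= 19


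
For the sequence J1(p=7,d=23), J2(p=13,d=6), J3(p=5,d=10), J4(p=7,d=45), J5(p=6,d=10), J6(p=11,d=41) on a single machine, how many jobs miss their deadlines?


Completion vs due date:
  J1: C=7, d=23 → on time
  J2: C=20, d=6 → TARDY
  J3: C=25, d=10 → TARDY
  J4: C=32, d=45 → on time
  J5: C=38, d=10 → TARDY
  J6: C=49, d=41 → TARDY
Tardy jobs: J2, J3, J5, J6
Count = 4


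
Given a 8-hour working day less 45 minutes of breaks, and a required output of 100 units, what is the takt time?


Available = 8×60 - 45 = 435 min
Takt time = 435 / 100
= 4.35 min/unit


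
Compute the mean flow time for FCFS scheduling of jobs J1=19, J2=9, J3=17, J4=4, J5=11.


Completion times:
  J1: completes at 19
  J2: completes at 28
  J3: completes at 45
  J4: completes at 49
  J5: completes at 60
Sum = 201
Average = 201/5
= 40.20


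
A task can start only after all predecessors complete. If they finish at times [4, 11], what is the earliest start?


ES = max of all predecessor completion times
Predecessors: [4, 11]
ES = max(4, 11)
= 11


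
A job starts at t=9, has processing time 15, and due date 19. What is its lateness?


Completion = 9 + 15 = 24
Lateness = C - d = 24 - 19
= 5


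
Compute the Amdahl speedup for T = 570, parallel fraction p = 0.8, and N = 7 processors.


Amdahl's law: T_p = T × ((1-p) + p/N)
= 570 × ((1-0.8) + 0.8/7)
= 570 × (0.20 + 0.1143)
= 570 × 0.3143
= 179.14
Speedup = 570/179.14
= 3.18×


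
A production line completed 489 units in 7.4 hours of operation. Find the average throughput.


Throughput = units / time
= 489 / 7.4
= 66.1 units/hour


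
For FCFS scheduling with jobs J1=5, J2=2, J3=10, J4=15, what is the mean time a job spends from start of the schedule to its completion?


Completion times:
  J1: completes at 5
  J2: completes at 7
  J3: completes at 17
  J4: completes at 32
Sum = 61
Average = 61/4
= 15.25


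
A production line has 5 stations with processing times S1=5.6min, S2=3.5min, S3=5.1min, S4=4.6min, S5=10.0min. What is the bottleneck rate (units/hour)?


Bottleneck = longest station time
Station times: [5.6, 3.5, 5.1, 4.6, 10.0]
Max = 10.0 min
Rate = 60 / 10.0
= 6.00 units/hour (bottleneck: 10.0min)


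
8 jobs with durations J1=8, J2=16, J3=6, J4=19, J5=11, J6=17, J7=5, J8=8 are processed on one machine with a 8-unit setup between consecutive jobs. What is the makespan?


Makespan = Σ processing + (n-1) × setup
= (8 + 16 + 6 + 19 + 11 + 17 + 5 + 8) + (8-1)×8
= 90 + 56
= 146 time units


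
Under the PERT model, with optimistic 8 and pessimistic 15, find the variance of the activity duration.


σ² = ((p - o) / 6)² = (p - o)² / 36
= (15 - 8)² / 36
= 7² / 36
= 49 / 36
= 1.3611


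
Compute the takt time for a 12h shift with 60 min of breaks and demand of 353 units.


Available = 12×60 - 60 = 660 min
Takt time = 660 / 353
= 1.87 min/unit


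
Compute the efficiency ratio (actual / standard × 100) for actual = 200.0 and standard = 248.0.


Efficiency = (actual / standard) × 100
= (200.0 / 248.0) × 100
= 80.6%


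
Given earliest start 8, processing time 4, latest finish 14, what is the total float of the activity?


EF = ES + duration = 8 + 4 = 12
LS = LF - duration = 14 - 4 = 10
Total Float = LF - EF = 14 - 12
(or LS - ES = 10 - 8)
= 2


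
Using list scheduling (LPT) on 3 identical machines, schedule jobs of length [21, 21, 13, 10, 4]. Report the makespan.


Jobs (LPT sorted): [21, 21, 13, 10, 4]
Machines: 3
  J=21 → Machine 1 (load: 0+21=21)
  J=21 → Machine 2 (load: 0+21=21)
  J=13 → Machine 3 (load: 0+13=13)
  J=10 → Machine 3 (load: 13+10=23)
  J=4 → Machine 1 (load: 21+4=25)
Machine loads: [25, 21, 23]
Makespan = max = 25 time units


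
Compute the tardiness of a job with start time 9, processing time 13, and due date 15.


Completion = start + processing = 9 + 13 = 22
Tardiness = max(0, C - d) = max(0, 22 - 15)
= max(0, 7)
= 7


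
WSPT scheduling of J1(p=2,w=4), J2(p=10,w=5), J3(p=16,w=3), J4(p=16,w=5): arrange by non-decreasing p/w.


WSPT (Smith's rule): sort by p/w ascending
  J1: p/w = 2/4 = 0.500
  J2: p/w = 10/5 = 2.000
  J4: p/w = 16/5 = 3.200
  J3: p/w = 16/3 = 5.333
Order: J1 → J2 → J4 → J3


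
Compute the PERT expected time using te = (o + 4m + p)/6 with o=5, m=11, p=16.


te = (o + 4m + p) / 6
= (5 + 4×11 + 16) / 6
= (5 + 44 + 16) / 6
= 65 / 6
= 10.83


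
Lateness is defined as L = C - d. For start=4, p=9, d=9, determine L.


Completion = 4 + 9 = 13
Lateness = C - d = 13 - 9
= 4


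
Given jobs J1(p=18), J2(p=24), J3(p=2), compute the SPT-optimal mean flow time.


SPT order: J3 → J1 → J2
Completion times:
  J3: C=2
  J1: C=20
  J2: C=44
Sum = 66, n = 3
Mean flow = 66/3
= 22.00


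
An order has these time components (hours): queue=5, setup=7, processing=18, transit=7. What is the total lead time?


Lead time = queue + setup + processing + transit
= 5 + 7 + 18 + 7
= 37 hours


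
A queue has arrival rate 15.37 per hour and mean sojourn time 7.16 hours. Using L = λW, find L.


Little's law: L = λ × W
= 15.37 × 7.16
= 110.05


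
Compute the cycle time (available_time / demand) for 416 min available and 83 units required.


Cycle time = available time / demand
= 416 / 83
= 5.01 min/unit


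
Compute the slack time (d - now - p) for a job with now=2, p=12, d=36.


Slack = due - current_time - processing
= 36 - 2 - 12
= 22


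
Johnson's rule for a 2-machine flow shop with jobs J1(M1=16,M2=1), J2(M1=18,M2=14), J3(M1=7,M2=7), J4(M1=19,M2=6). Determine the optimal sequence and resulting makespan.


Johnson's rule:
Group 1 (M1≤M2, sort by M1): ['J3']
Group 2 (M1>M2, sort desc M2): ['J2', 'J4', 'J1']
Sequence: J3 → J2 → J4 → J1
Makespan calculation:
  J3: M1 done=7, M2 done=14
  J2: M1 done=25, M2 done=39
  J4: M1 done=44, M2 done=50
  J1: M1 done=60, M2 done=61
= Sequence: J3 → J2 → J4 → J1, Makespan: 61


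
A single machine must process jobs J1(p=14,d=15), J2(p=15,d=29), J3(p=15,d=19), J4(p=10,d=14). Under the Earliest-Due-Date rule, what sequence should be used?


EDD: sort by earliest due date
  J4: d=14, p=10
  J1: d=15, p=14
  J3: d=19, p=15
  J2: d=29, p=15
Order: J4 → J1 → J3 → J2


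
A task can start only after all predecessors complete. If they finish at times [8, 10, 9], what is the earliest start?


ES = max of all predecessor completion times
Predecessors: [8, 10, 9]
ES = max(8, 10, 9)
= 10


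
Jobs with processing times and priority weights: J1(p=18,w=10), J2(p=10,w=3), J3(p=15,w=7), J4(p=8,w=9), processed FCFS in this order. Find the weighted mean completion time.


Completion times:
  J1: C=18, w×C=10×18=180
  J2: C=28, w×C=3×28=84
  J3: C=43, w×C=7×43=301
  J4: C=51, w×C=9×51=459
Sum w×C = 1024
Sum w = 29
Weighted avg = 1024/29
= 35.31


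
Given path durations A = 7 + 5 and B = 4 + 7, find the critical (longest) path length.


Path A: 7 + 5 = 12
Path B: 4 + 7 = 11
Critical path = longest = max(12, 11)
= 12 (Path A)


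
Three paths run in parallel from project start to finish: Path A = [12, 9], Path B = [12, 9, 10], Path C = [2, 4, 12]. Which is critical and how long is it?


Path A: 12 + 9 = 21
Path B: 12 + 9 + 10 = 31
Path C: 2 + 4 + 12 = 18
Critical path = longest = max(21, 31, 18)
= 31 (Path B)


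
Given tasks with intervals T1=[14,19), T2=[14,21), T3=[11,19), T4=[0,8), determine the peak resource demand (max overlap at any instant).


Check each time point for overlaps:
  t=14: 3 tasks active (T1, T2, T3)
Max concurrent = 3


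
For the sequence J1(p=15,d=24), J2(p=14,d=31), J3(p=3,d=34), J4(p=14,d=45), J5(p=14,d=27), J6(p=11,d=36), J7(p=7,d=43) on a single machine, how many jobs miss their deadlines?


Completion vs due date:
  J1: C=15, d=24 → on time
  J2: C=29, d=31 → on time
  J3: C=32, d=34 → on time
  J4: C=46, d=45 → TARDY
  J5: C=60, d=27 → TARDY
  J6: C=71, d=36 → TARDY
  J7: C=78, d=43 → TARDY
Tardy jobs: J4, J5, J6, J7
Count = 4


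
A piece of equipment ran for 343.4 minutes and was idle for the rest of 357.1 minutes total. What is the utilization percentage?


Utilization = busy / total × 100
= 343.4 / 357.1 × 100
= 96.2%


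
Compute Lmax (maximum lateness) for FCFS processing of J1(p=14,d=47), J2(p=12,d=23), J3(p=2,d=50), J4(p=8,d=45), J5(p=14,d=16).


Lateness per job (L = C - d):
  J1: C=14, d=47, L=-33
  J2: C=26, d=23, L=3
  J3: C=28, d=50, L=-22
  J4: C=36, d=45, L=-9
  J5: C=50, d=16, L=34
Lmax = max(-33, 3, -22, -9, 34)
= 34


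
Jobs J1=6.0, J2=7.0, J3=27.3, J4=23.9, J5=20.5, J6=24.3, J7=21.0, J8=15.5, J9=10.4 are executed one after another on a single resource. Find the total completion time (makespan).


Sequential makespan: sum all processing times
= 6.0 + 7.0 + 27.3 + 23.9 + 20.5 + 24.3 + 21.0 + 15.5 + 10.4
= 155.9 time units


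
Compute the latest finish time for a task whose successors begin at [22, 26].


LF = min of all successor start times
Successors start at: [22, 26]
LF = min(22, 26)
= 22


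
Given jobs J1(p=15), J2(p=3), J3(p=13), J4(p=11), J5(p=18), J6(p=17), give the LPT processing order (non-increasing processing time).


LPT: sort by longest processing time first
  J5: p=18
  J6: p=17
  J1: p=15
  J3: p=13
  J4: p=11
  J2: p=3
Order: J5 → J6 → J1 → J3 → J4 → J2


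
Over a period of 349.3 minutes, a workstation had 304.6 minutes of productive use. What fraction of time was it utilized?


Utilization = busy / total × 100
= 304.6 / 349.3 × 100
= 87.2%


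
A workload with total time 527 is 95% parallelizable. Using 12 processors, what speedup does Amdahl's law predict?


Amdahl's law: T_p = T × ((1-p) + p/N)
= 527 × ((1-0.95) + 0.95/12)
= 527 × (0.05 + 0.0792)
= 527 × 0.1292
= 68.07
Speedup = 527/68.07
= 7.74×


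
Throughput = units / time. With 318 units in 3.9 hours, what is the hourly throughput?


Throughput = units / time
= 318 / 3.9
= 81.5 units/hour


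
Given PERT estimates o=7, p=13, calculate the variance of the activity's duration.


σ² = ((p - o) / 6)² = (p - o)² / 36
= (13 - 7)² / 36
= 6² / 36
= 36 / 36
= 1.0000


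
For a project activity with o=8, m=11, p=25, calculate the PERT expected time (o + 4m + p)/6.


te = (o + 4m + p) / 6
= (8 + 4×11 + 25) / 6
= (8 + 44 + 25) / 6
= 77 / 6
= 12.83


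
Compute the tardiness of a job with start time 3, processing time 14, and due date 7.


Completion = start + processing = 3 + 14 = 17
Tardiness = max(0, C - d) = max(0, 17 - 7)
= max(0, 10)
= 10


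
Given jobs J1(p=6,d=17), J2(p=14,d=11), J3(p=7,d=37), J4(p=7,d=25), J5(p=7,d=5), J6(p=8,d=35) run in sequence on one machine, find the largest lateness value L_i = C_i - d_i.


Lateness per job (L = C - d):
  J1: C=6, d=17, L=-11
  J2: C=20, d=11, L=9
  J3: C=27, d=37, L=-10
  J4: C=34, d=25, L=9
  J5: C=41, d=5, L=36
  J6: C=49, d=35, L=14
Lmax = max(-11, 9, -10, 9, 36, 14)
= 36


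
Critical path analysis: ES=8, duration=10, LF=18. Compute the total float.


EF = ES + duration = 8 + 10 = 18
LS = LF - duration = 18 - 10 = 8
Total Float = LF - EF = 18 - 18
(or LS - ES = 8 - 8)
= 0


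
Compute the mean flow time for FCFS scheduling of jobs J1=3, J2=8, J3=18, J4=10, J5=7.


Completion times:
  J1: completes at 3
  J2: completes at 11
  J3: completes at 29
  J4: completes at 39
  J5: completes at 46
Sum = 128
Average = 128/5
= 25.60


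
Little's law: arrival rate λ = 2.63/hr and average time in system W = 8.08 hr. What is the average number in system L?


Little's law: L = λ × W
= 2.63 × 8.08
= 21.25


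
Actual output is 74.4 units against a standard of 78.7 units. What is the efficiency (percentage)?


Efficiency = (actual / standard) × 100
= (74.4 / 78.7) × 100
= 94.5%


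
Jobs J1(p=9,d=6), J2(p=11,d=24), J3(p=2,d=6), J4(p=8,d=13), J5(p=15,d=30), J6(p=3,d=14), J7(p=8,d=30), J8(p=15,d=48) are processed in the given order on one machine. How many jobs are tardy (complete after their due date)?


Completion vs due date:
  J1: C=9, d=6 → TARDY
  J2: C=20, d=24 → on time
  J3: C=22, d=6 → TARDY
  J4: C=30, d=13 → TARDY
  J5: C=45, d=30 → TARDY
  J6: C=48, d=14 → TARDY
  J7: C=56, d=30 → TARDY
  J8: C=71, d=48 → TARDY
Tardy jobs: J1, J3, J4, J5, J6, J7, J8
Count = 7


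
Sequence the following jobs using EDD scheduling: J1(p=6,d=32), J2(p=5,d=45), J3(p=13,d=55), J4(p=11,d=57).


EDD: sort by earliest due date
  J1: d=32, p=6
  J2: d=45, p=5
  J3: d=55, p=13
  J4: d=57, p=11
Order: J1 → J2 → J3 → J4


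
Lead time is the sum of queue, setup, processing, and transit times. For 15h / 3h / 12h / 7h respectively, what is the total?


Lead time = queue + setup + processing + transit
= 15 + 3 + 12 + 7
= 37 hours


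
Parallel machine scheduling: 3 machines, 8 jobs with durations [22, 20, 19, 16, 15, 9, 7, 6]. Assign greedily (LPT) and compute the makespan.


Jobs (LPT sorted): [22, 20, 19, 16, 15, 9, 7, 6]
Machines: 3
  J=22 → Machine 1 (load: 0+22=22)
  J=20 → Machine 2 (load: 0+20=20)
  J=19 → Machine 3 (load: 0+19=19)
  J=16 → Machine 3 (load: 19+16=35)
  J=15 → Machine 2 (load: 20+15=35)
  J=9 → Machine 1 (load: 22+9=31)
  J=7 → Machine 1 (load: 31+7=38)
  J=6 → Machine 2 (load: 35+6=41)
Machine loads: [38, 41, 35]
Makespan = max = 41 time units


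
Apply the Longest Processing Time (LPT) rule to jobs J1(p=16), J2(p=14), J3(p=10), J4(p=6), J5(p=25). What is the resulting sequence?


LPT: sort by longest processing time first
  J5: p=25
  J1: p=16
  J2: p=14
  J3: p=10
  J4: p=6
Order: J5 → J1 → J2 → J3 → J4


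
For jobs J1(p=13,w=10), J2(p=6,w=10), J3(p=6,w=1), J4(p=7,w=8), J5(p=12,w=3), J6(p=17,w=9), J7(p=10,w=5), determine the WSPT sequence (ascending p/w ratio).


WSPT (Smith's rule): sort by p/w ascending
  J2: p/w = 6/10 = 0.600
  J4: p/w = 7/8 = 0.875
  J1: p/w = 13/10 = 1.300
  J6: p/w = 17/9 = 1.889
  J7: p/w = 10/5 = 2.000
  J5: p/w = 12/3 = 4.000
  J3: p/w = 6/1 = 6.000
Order: J2 → J4 → J1 → J6 → J7 → J5 → J3


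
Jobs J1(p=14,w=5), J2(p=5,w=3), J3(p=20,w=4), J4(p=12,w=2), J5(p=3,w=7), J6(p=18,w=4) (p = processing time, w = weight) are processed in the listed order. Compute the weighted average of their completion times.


Completion times:
  J1: C=14, w×C=5×14=70
  J2: C=19, w×C=3×19=57
  J3: C=39, w×C=4×39=156
  J4: C=51, w×C=2×51=102
  J5: C=54, w×C=7×54=378
  J6: C=72, w×C=4×72=288
Sum w×C = 1051
Sum w = 25
Weighted avg = 1051/25
= 42.04


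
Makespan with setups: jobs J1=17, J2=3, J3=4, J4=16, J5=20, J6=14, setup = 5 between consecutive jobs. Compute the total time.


Makespan = Σ processing + (n-1) × setup
= (17 + 3 + 4 + 16 + 20 + 14) + (6-1)×5
= 74 + 25
= 99 time units


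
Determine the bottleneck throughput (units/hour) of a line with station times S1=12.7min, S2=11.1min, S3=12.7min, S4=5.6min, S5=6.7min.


Bottleneck = longest station time
Station times: [12.7, 11.1, 12.7, 5.6, 6.7]
Max = 12.7 min
Rate = 60 / 12.7
= 4.72 units/hour (bottleneck: 12.7min)


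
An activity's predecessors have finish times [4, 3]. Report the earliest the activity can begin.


ES = max of all predecessor completion times
Predecessors: [4, 3]
ES = max(4, 3)
= 4


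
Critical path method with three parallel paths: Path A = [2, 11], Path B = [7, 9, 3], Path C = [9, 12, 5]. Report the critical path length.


Path A: 2 + 11 = 13
Path B: 7 + 9 + 3 = 19
Path C: 9 + 12 + 5 = 26
Critical path = longest = max(13, 19, 26)
= 26 (Path C)


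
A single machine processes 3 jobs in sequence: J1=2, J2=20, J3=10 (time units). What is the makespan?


Sequential makespan: sum all processing times
= 2 + 20 + 10
= 32 time units


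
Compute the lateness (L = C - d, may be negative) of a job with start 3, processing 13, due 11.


Completion = 3 + 13 = 16
Lateness = C - d = 16 - 11
= 5


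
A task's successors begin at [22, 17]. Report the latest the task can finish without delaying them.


LF = min of all successor start times
Successors start at: [22, 17]
LF = min(22, 17)
= 17


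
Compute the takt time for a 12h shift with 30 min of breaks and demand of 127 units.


Available = 12×60 - 30 = 690 min
Takt time = 690 / 127
= 5.43 min/unit


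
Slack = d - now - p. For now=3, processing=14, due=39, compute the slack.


Slack = due - current_time - processing
= 39 - 3 - 14
= 22


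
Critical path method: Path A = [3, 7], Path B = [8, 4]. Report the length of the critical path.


Path A: 3 + 7 = 10
Path B: 8 + 4 = 12
Critical path = longest = max(10, 12)
= 12 (Path B)


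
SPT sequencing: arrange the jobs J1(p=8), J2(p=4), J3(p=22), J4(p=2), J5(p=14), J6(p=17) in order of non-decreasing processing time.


SPT: sort by shortest processing time
  J4: p=2
  J2: p=4
  J1: p=8
  J5: p=14
  J6: p=17
  J3: p=22
Order: J4 → J2 → J1 → J5 → J6 → J3


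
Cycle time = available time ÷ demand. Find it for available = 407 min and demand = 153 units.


Cycle time = available time / demand
= 407 / 153
= 2.66 min/unit


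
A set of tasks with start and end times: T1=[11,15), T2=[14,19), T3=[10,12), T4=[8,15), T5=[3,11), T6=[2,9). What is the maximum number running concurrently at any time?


Check each time point for overlaps:
  t=8: 3 tasks active (T4, T5, T6)
Max concurrent = 3


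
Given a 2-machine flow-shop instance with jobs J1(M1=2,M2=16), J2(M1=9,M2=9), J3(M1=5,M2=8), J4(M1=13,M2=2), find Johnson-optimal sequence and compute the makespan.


Johnson's rule:
Group 1 (M1≤M2, sort by M1): ['J1', 'J3', 'J2']
Group 2 (M1>M2, sort desc M2): ['J4']
Sequence: J1 → J3 → J2 → J4
Makespan calculation:
  J1: M1 done=2, M2 done=18
  J3: M1 done=7, M2 done=26
  J2: M1 done=16, M2 done=35
  J4: M1 done=29, M2 done=37
= Sequence: J1 → J3 → J2 → J4, Makespan: 37


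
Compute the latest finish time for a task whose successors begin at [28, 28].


LF = min of all successor start times
Successors start at: [28, 28]
LF = min(28, 28)
= 28


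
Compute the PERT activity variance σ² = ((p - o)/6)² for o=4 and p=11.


σ² = ((p - o) / 6)² = (p - o)² / 36
= (11 - 4)² / 36
= 7² / 36
= 49 / 36
= 1.3611


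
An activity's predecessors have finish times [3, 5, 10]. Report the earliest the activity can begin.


ES = max of all predecessor completion times
Predecessors: [3, 5, 10]
ES = max(3, 5, 10)
= 10


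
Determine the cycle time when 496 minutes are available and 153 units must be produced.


Cycle time = available time / demand
= 496 / 153
= 3.24 min/unit


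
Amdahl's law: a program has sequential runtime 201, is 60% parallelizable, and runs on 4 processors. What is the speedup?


Amdahl's law: T_p = T × ((1-p) + p/N)
= 201 × ((1-0.6) + 0.6/4)
= 201 × (0.40 + 0.1500)
= 201 × 0.5500
= 110.55
Speedup = 201/110.55
= 1.82×


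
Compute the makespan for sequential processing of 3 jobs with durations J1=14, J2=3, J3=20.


Sequential makespan: sum all processing times
= 14 + 3 + 20
= 37 time units


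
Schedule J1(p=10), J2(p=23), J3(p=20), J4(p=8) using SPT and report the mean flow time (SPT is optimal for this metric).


SPT order: J4 → J1 → J3 → J2
Completion times:
  J4: C=8
  J1: C=18
  J3: C=38
  J2: C=61
Sum = 125, n = 4
Mean flow = 125/4
= 31.25


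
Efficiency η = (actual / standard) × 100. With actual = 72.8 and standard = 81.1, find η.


Efficiency = (actual / standard) × 100
= (72.8 / 81.1) × 100
= 89.8%


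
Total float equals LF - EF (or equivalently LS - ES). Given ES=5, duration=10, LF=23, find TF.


EF = ES + duration = 5 + 10 = 15
LS = LF - duration = 23 - 10 = 13
Total Float = LF - EF = 23 - 15
(or LS - ES = 13 - 5)
= 8


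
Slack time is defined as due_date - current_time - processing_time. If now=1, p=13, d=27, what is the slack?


Slack = due - current_time - processing
= 27 - 1 - 13
= 13


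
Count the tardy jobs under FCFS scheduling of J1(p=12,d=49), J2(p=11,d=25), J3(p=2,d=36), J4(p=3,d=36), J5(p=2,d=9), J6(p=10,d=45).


Completion vs due date:
  J1: C=12, d=49 → on time
  J2: C=23, d=25 → on time
  J3: C=25, d=36 → on time
  J4: C=28, d=36 → on time
  J5: C=30, d=9 → TARDY
  J6: C=40, d=45 → on time
Tardy jobs: J5
Count = 1


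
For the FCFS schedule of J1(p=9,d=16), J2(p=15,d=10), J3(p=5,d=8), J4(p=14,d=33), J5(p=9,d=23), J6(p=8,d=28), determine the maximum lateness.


Lateness per job (L = C - d):
  J1: C=9, d=16, L=-7
  J2: C=24, d=10, L=14
  J3: C=29, d=8, L=21
  J4: C=43, d=33, L=10
  J5: C=52, d=23, L=29
  J6: C=60, d=28, L=32
Lmax = max(-7, 14, 21, 10, 29, 32)
= 32


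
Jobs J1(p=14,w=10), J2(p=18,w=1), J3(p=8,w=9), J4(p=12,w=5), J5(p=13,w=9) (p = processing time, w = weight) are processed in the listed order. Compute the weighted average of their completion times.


Completion times:
  J1: C=14, w×C=10×14=140
  J2: C=32, w×C=1×32=32
  J3: C=40, w×C=9×40=360
  J4: C=52, w×C=5×52=260
  J5: C=65, w×C=9×65=585
Sum w×C = 1377
Sum w = 34
Weighted avg = 1377/34
= 40.50


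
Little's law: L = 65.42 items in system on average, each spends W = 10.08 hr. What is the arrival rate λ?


Little's law: L = λW → λ = L / W
= 65.42 / 10.08
= 6.49 per hour


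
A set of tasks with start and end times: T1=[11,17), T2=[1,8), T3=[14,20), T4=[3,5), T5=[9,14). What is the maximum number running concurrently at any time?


Check each time point for overlaps:
  t=3: 2 tasks active (T2, T4)
Max concurrent = 2


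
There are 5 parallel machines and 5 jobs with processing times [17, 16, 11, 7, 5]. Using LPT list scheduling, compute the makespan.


Jobs (LPT sorted): [17, 16, 11, 7, 5]
Machines: 5
  J=17 → Machine 1 (load: 0+17=17)
  J=16 → Machine 2 (load: 0+16=16)
  J=11 → Machine 3 (load: 0+11=11)
  J=7 → Machine 4 (load: 0+7=7)
  J=5 → Machine 5 (load: 0+5=5)
Machine loads: [17, 16, 11, 7, 5]
Makespan = max = 17 time units


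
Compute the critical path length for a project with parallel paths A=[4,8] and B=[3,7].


Path A: 4 + 8 = 12
Path B: 3 + 7 = 10
Critical path = longest = max(12, 10)
= 12 (Path A)


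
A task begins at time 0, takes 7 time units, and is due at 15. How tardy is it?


Completion = start + processing = 0 + 7 = 7
Tardiness = max(0, C - d) = max(0, 7 - 15)
= max(0, -8)
= 0


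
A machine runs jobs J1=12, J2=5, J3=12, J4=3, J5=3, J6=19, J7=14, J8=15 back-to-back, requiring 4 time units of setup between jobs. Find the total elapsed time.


Makespan = Σ processing + (n-1) × setup
= (12 + 5 + 12 + 3 + 3 + 19 + 14 + 15) + (8-1)×4
= 83 + 28
= 111 time units


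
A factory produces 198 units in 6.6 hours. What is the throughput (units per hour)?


Throughput = units / time
= 198 / 6.6
= 30.0 units/hour


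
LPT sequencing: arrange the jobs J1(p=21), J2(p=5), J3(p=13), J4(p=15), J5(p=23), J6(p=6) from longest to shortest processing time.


LPT: sort by longest processing time first
  J5: p=23
  J1: p=21
  J4: p=15
  J3: p=13
  J6: p=6
  J2: p=5
Order: J5 → J1 → J4 → J3 → J6 → J2


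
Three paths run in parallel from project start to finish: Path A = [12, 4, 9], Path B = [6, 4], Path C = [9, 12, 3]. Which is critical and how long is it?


Path A: 12 + 4 + 9 = 25
Path B: 6 + 4 = 10
Path C: 9 + 12 + 3 = 24
Critical path = longest = max(25, 10, 24)
= 25 (Path A)


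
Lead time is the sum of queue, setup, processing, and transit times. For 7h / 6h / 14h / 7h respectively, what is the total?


Lead time = queue + setup + processing + transit
= 7 + 6 + 14 + 7
= 34 hours


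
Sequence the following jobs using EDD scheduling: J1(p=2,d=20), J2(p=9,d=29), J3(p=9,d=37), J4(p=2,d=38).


EDD: sort by earliest due date
  J1: d=20, p=2
  J2: d=29, p=9
  J3: d=37, p=9
  J4: d=38, p=2
Order: J1 → J2 → J3 → J4


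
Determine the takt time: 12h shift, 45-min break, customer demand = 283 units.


Available = 12×60 - 45 = 675 min
Takt time = 675 / 283
= 2.39 min/unit


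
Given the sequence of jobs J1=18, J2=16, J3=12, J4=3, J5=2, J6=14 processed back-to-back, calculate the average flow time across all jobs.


Completion times:
  J1: completes at 18
  J2: completes at 34
  J3: completes at 46
  J4: completes at 49
  J5: completes at 51
  J6: completes at 65
Sum = 263
Average = 263/6
= 43.83


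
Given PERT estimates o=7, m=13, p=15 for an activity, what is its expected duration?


te = (o + 4m + p) / 6
= (7 + 4×13 + 15) / 6
= (7 + 52 + 15) / 6
= 74 / 6
= 12.33


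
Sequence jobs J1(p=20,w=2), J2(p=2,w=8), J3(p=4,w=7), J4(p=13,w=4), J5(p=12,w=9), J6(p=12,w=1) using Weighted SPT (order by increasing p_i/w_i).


WSPT (Smith's rule): sort by p/w ascending
  J2: p/w = 2/8 = 0.250
  J3: p/w = 4/7 = 0.571
  J5: p/w = 12/9 = 1.333
  J4: p/w = 13/4 = 3.250
  J1: p/w = 20/2 = 10.000
  J6: p/w = 12/1 = 12.000
Order: J2 → J3 → J5 → J4 → J1 → J6


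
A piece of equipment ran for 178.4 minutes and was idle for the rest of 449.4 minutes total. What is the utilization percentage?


Utilization = busy / total × 100
= 178.4 / 449.4 × 100
= 39.7%


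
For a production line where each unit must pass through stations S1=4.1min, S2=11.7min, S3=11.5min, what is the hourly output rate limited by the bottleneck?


Bottleneck = longest station time
Station times: [4.1, 11.7, 11.5]
Max = 11.7 min
Rate = 60 / 11.7
= 5.13 units/hour (bottleneck: 11.7min)


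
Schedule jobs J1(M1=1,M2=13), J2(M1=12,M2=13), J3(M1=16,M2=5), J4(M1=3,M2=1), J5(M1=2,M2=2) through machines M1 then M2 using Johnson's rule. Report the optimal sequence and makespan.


Johnson's rule:
Group 1 (M1≤M2, sort by M1): ['J1', 'J5', 'J2']
Group 2 (M1>M2, sort desc M2): ['J3', 'J4']
Sequence: J1 → J5 → J2 → J3 → J4
Makespan calculation:
  J1: M1 done=1, M2 done=14
  J5: M1 done=3, M2 done=16
  J2: M1 done=15, M2 done=29
  J3: M1 done=31, M2 done=36
  J4: M1 done=34, M2 done=37
= Sequence: J1 → J5 → J2 → J3 → J4, Makespan: 37


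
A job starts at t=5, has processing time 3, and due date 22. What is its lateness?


Completion = 5 + 3 = 8
Lateness = C - d = 8 - 22
= -14


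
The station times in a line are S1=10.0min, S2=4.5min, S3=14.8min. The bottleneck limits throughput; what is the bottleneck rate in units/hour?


Bottleneck = longest station time
Station times: [10.0, 4.5, 14.8]
Max = 14.8 min
Rate = 60 / 14.8
= 4.05 units/hour (bottleneck: 14.8min)


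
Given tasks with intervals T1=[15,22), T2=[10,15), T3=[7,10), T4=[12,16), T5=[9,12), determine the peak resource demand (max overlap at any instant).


Check each time point for overlaps:
  t=9: 2 tasks active (T3, T5)
Max concurrent = 2


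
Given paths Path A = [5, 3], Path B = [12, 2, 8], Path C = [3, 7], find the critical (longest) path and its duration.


Path A: 5 + 3 = 8
Path B: 12 + 2 + 8 = 22
Path C: 3 + 7 = 10
Critical path = longest = max(8, 22, 10)
= 22 (Path B)


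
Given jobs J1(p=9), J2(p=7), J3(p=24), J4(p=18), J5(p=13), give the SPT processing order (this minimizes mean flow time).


SPT: sort by shortest processing time
  J2: p=7
  J1: p=9
  J5: p=13
  J4: p=18
  J3: p=24
Order: J2 → J1 → J5 → J4 → J3


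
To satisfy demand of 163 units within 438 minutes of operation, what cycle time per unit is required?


Cycle time = available time / demand
= 438 / 163
= 2.69 min/unit


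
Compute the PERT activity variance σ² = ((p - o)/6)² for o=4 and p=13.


σ² = ((p - o) / 6)² = (p - o)² / 36
= (13 - 4)² / 36
= 9² / 36
= 81 / 36
= 2.2500


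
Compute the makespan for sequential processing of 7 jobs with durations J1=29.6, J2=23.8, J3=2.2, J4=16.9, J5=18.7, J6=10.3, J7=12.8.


Sequential makespan: sum all processing times
= 29.6 + 23.8 + 2.2 + 16.9 + 18.7 + 10.3 + 12.8
= 114.3 time units


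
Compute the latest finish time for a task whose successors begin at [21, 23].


LF = min of all successor start times
Successors start at: [21, 23]
LF = min(21, 23)
= 21


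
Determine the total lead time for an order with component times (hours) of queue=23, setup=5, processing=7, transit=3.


Lead time = queue + setup + processing + transit
= 23 + 5 + 7 + 3
= 38 hours


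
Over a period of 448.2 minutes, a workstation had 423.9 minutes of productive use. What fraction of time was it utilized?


Utilization = busy / total × 100
= 423.9 / 448.2 × 100
= 94.6%


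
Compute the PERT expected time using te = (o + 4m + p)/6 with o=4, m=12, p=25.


te = (o + 4m + p) / 6
= (4 + 4×12 + 25) / 6
= (4 + 48 + 25) / 6
= 77 / 6
= 12.83


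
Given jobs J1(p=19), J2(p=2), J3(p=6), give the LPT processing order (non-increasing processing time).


LPT: sort by longest processing time first
  J1: p=19
  J3: p=6
  J2: p=2
Order: J1 → J3 → J2


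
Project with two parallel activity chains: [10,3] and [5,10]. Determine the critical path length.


Path A: 10 + 3 = 13
Path B: 5 + 10 = 15
Critical path = longest = max(13, 15)
= 15 (Path B)


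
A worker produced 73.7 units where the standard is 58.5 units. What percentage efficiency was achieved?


Efficiency = (actual / standard) × 100
= (73.7 / 58.5) × 100
= 126.0%


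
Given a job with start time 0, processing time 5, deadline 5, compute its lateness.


Completion = 0 + 5 = 5
Lateness = C - d = 5 - 5
= 0


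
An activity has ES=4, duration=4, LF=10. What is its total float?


EF = ES + duration = 4 + 4 = 8
LS = LF - duration = 10 - 4 = 6
Total Float = LF - EF = 10 - 8
(or LS - ES = 6 - 4)
= 2


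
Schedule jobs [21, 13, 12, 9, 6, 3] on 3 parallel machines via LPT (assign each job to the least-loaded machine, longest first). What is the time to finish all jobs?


Jobs (LPT sorted): [21, 13, 12, 9, 6, 3]
Machines: 3
  J=21 → Machine 1 (load: 0+21=21)
  J=13 → Machine 2 (load: 0+13=13)
  J=12 → Machine 3 (load: 0+12=12)
  J=9 → Machine 3 (load: 12+9=21)
  J=6 → Machine 2 (load: 13+6=19)
  J=3 → Machine 2 (load: 19+3=22)
Machine loads: [21, 22, 21]
Makespan = max = 22 time units


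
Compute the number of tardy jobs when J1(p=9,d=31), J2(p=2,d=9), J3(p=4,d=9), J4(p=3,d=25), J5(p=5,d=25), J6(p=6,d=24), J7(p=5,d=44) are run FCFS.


Completion vs due date:
  J1: C=9, d=31 → on time
  J2: C=11, d=9 → TARDY
  J3: C=15, d=9 → TARDY
  J4: C=18, d=25 → on time
  J5: C=23, d=25 → on time
  J6: C=29, d=24 → TARDY
  J7: C=34, d=44 → on time
Tardy jobs: J2, J3, J6
Count = 3


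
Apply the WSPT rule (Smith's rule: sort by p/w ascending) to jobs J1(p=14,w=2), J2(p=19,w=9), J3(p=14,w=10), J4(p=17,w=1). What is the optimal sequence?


WSPT (Smith's rule): sort by p/w ascending
  J3: p/w = 14/10 = 1.400
  J2: p/w = 19/9 = 2.111
  J1: p/w = 14/2 = 7.000
  J4: p/w = 17/1 = 17.000
Order: J3 → J2 → J1 → J4


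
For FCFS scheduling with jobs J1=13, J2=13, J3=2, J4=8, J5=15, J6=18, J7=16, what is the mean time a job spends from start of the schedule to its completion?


Completion times:
  J1: completes at 13
  J2: completes at 26
  J3: completes at 28
  J4: completes at 36
  J5: completes at 51
  J6: completes at 69
  J7: completes at 85
Sum = 308
Average = 308/7
= 44.00


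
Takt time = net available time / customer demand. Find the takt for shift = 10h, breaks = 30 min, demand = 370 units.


Available = 10×60 - 30 = 570 min
Takt time = 570 / 370
= 1.54 min/unit


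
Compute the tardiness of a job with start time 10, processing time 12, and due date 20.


Completion = start + processing = 10 + 12 = 22
Tardiness = max(0, C - d) = max(0, 22 - 20)
= max(0, 2)
= 2


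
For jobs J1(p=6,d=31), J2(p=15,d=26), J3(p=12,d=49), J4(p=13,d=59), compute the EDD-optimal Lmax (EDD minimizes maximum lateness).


EDD order: J2 → J1 → J3 → J4
Completion and lateness:
  J2: C=15, d=26, L=15-26=-11
  J1: C=21, d=31, L=21-31=-10
  J3: C=33, d=49, L=33-49=-16
  J4: C=46, d=59, L=46-59=-13
Lmax = max(-11, -10, -16, -13)
= -10


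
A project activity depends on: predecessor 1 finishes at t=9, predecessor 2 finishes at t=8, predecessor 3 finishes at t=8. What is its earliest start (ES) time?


ES = max of all predecessor completion times
Predecessors: [9, 8, 8]
ES = max(9, 8, 8)
= 9


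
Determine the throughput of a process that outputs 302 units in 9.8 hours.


Throughput = units / time
= 302 / 9.8
= 30.8 units/hour


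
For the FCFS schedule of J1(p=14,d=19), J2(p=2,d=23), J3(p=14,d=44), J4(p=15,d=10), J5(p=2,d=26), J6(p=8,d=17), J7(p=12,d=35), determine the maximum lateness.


Lateness per job (L = C - d):
  J1: C=14, d=19, L=-5
  J2: C=16, d=23, L=-7
  J3: C=30, d=44, L=-14
  J4: C=45, d=10, L=35
  J5: C=47, d=26, L=21
  J6: C=55, d=17, L=38
  J7: C=67, d=35, L=32
Lmax = max(-5, -7, -14, 35, 21, 38, 32)
= 38


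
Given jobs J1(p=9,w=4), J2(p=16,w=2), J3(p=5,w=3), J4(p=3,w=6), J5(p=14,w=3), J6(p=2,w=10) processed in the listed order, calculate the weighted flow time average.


Completion times:
  J1: C=9, w×C=4×9=36
  J2: C=25, w×C=2×25=50
  J3: C=30, w×C=3×30=90
  J4: C=33, w×C=6×33=198
  J5: C=47, w×C=3×47=141
  J6: C=49, w×C=10×49=490
Sum w×C = 1005
Sum w = 28
Weighted avg = 1005/28
= 35.89


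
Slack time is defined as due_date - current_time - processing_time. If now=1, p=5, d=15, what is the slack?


Slack = due - current_time - processing
= 15 - 1 - 5
= 9


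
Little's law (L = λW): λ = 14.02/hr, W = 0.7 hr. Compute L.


Little's law: L = λ × W
= 14.02 × 0.7
= 9.81


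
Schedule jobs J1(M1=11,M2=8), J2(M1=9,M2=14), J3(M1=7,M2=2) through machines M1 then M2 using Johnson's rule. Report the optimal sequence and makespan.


Johnson's rule:
Group 1 (M1≤M2, sort by M1): ['J2']
Group 2 (M1>M2, sort desc M2): ['J1', 'J3']
Sequence: J2 → J1 → J3
Makespan calculation:
  J2: M1 done=9, M2 done=23
  J1: M1 done=20, M2 done=31
  J3: M1 done=27, M2 done=33
= Sequence: J2 → J1 → J3, Makespan: 33


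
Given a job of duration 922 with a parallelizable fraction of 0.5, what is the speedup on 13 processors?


Amdahl's law: T_p = T × ((1-p) + p/N)
= 922 × ((1-0.5) + 0.5/13)
= 922 × (0.50 + 0.0385)
= 922 × 0.5385
= 496.46
Speedup = 922/496.46
= 1.86×


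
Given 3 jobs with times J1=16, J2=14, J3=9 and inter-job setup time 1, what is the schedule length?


Makespan = Σ processing + (n-1) × setup
= (16 + 14 + 9) + (3-1)×1
= 39 + 2
= 41 time units


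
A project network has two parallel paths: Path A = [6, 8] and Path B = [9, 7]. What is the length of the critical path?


Path A: 6 + 8 = 14
Path B: 9 + 7 = 16
Critical path = longest = max(14, 16)
= 16 (Path B)


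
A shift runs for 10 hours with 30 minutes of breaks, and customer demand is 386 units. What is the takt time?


Available = 10×60 - 30 = 570 min
Takt time = 570 / 386
= 1.48 min/unit


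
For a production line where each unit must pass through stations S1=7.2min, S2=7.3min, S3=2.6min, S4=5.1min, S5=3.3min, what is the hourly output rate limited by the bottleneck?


Bottleneck = longest station time
Station times: [7.2, 7.3, 2.6, 5.1, 3.3]
Max = 7.3 min
Rate = 60 / 7.3
= 8.22 units/hour (bottleneck: 7.3min)


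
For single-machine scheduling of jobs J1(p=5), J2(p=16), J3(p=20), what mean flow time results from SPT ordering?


SPT order: J1 → J2 → J3
Completion times:
  J1: C=5
  J2: C=21
  J3: C=41
Sum = 67, n = 3
Mean flow = 67/3
= 22.33


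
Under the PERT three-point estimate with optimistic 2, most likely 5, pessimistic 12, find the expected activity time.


te = (o + 4m + p) / 6
= (2 + 4×5 + 12) / 6
= (2 + 20 + 12) / 6
= 34 / 6
= 5.67


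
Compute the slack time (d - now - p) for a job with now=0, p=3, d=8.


Slack = due - current_time - processing
= 8 - 0 - 3
= 5


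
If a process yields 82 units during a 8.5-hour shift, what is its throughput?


Throughput = units / time
= 82 / 8.5
= 9.6 units/hour


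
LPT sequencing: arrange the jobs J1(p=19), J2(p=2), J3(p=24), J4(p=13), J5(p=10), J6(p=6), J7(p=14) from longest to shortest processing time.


LPT: sort by longest processing time first
  J3: p=24
  J1: p=19
  J7: p=14
  J4: p=13
  J5: p=10
  J6: p=6
  J2: p=2
Order: J3 → J1 → J7 → J4 → J5 → J6 → J2


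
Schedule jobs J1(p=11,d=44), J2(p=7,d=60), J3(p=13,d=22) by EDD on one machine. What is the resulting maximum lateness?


EDD order: J3 → J1 → J2
Completion and lateness:
  J3: C=13, d=22, L=13-22=-9
  J1: C=24, d=44, L=24-44=-20
  J2: C=31, d=60, L=31-60=-29
Lmax = max(-9, -20, -29)
= -9


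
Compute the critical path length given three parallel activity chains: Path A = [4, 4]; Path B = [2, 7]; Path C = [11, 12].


Path A: 4 + 4 = 8
Path B: 2 + 7 = 9
Path C: 11 + 12 = 23
Critical path = longest = max(8, 9, 23)
= 23 (Path C)


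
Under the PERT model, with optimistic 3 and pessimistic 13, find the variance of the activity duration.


σ² = ((p - o) / 6)² = (p - o)² / 36
= (13 - 3)² / 36
= 10² / 36
= 100 / 36
= 2.7778


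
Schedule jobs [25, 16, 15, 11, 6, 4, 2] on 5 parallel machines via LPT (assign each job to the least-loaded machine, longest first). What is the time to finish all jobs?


Jobs (LPT sorted): [25, 16, 15, 11, 6, 4, 2]
Machines: 5
  J=25 → Machine 1 (load: 0+25=25)
  J=16 → Machine 2 (load: 0+16=16)
  J=15 → Machine 3 (load: 0+15=15)
  J=11 → Machine 4 (load: 0+11=11)
  J=6 → Machine 5 (load: 0+6=6)
  J=4 → Machine 5 (load: 6+4=10)
  J=2 → Machine 5 (load: 10+2=12)
Machine loads: [25, 16, 15, 11, 12]
Makespan = max = 25 time units


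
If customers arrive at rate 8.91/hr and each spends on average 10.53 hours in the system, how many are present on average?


Little's law: L = λ × W
= 8.91 × 10.53
= 93.82


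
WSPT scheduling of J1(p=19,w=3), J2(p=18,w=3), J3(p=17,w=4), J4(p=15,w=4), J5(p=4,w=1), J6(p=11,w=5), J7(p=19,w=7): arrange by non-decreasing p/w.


WSPT (Smith's rule): sort by p/w ascending
  J6: p/w = 11/5 = 2.200
  J7: p/w = 19/7 = 2.714
  J4: p/w = 15/4 = 3.750
  J5: p/w = 4/1 = 4.000
  J3: p/w = 17/4 = 4.250
  J2: p/w = 18/3 = 6.000
  J1: p/w = 19/3 = 6.333
Order: J6 → J7 → J4 → J5 → J3 → J2 → J1


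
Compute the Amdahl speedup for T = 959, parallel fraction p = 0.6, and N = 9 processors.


Amdahl's law: T_p = T × ((1-p) + p/N)
= 959 × ((1-0.6) + 0.6/9)
= 959 × (0.40 + 0.0667)
= 959 × 0.4667
= 447.53
Speedup = 959/447.53
= 2.14×


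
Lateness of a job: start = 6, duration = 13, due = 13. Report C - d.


Completion = 6 + 13 = 19
Lateness = C - d = 19 - 13
= 6


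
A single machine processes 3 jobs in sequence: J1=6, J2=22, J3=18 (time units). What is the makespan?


Sequential makespan: sum all processing times
= 6 + 22 + 18
= 46 time units


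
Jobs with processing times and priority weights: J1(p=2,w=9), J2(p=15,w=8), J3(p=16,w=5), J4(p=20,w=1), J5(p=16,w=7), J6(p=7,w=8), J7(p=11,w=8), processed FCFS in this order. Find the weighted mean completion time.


Completion times:
  J1: C=2, w×C=9×2=18
  J2: C=17, w×C=8×17=136
  J3: C=33, w×C=5×33=165
  J4: C=53, w×C=1×53=53
  J5: C=69, w×C=7×69=483
  J6: C=76, w×C=8×76=608
  J7: C=87, w×C=8×87=696
Sum w×C = 2159
Sum w = 46
Weighted avg = 2159/46
= 46.93
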